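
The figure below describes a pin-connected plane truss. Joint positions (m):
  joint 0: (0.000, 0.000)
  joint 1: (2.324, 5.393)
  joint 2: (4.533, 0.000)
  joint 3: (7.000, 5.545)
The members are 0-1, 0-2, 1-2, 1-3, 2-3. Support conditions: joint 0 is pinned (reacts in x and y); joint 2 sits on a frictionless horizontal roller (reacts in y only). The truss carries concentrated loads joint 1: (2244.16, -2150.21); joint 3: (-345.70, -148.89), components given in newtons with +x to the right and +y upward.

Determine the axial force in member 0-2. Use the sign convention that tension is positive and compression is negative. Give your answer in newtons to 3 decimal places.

N=4 nodes, M=5 members, R=3 reactions → 2N=8, M+R=8
member 0 (0-1): L=5.8724, (cx,cy)=(0.3957,0.9184)
member 1 (0-2): L=4.5330, (cx,cy)=(1.0000,0.0000)
member 2 (1-2): L=5.8279, (cx,cy)=(0.3790,-0.9254)
member 3 (1-3): L=4.6785, (cx,cy)=(0.9995,0.0325)
member 4 (2-3): L=6.0690, (cx,cy)=(0.4065,0.9137)
solve A·x = −loads:
  F[0-1] = +1394.0557 N (tension)
  F[0-2] = +1346.7657 N (tension)
  F[1-2] = -3717.0362 N (compression)
  F[1-3] = -283.7087 N (compression)
  F[2-3] = -152.8722 N (compression)
  Rx@0 = -1898.4600 N
  Ry@0 = -1280.2440 N
  Ry@2 = +3579.3440 N

1346.766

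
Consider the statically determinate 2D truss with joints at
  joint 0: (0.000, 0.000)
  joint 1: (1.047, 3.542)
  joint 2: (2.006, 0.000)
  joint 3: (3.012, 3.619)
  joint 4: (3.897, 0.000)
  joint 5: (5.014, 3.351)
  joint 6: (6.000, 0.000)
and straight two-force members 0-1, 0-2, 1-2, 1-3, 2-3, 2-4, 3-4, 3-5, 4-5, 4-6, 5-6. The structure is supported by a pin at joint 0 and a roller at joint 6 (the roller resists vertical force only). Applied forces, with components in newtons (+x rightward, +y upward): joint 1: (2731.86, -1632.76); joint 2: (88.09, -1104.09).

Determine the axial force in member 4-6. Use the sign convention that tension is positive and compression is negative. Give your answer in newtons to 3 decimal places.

666.972

N=7 nodes, M=11 members, R=3 reactions → 2N=14, M+R=14
member 0 (0-1): L=3.6935, (cx,cy)=(0.2835,0.9590)
member 1 (0-2): L=2.0060, (cx,cy)=(1.0000,0.0000)
member 2 (1-2): L=3.6695, (cx,cy)=(0.2613,-0.9652)
member 3 (1-3): L=1.9665, (cx,cy)=(0.9992,0.0392)
member 4 (2-3): L=3.7562, (cx,cy)=(0.2678,0.9635)
member 5 (2-4): L=1.8910, (cx,cy)=(1.0000,0.0000)
member 6 (3-4): L=3.7256, (cx,cy)=(0.2375,-0.9714)
member 7 (3-5): L=2.0199, (cx,cy)=(0.9912,-0.1327)
member 8 (4-5): L=3.5323, (cx,cy)=(0.3162,0.9487)
member 9 (4-6): L=2.1030, (cx,cy)=(1.0000,0.0000)
member 10 (5-6): L=3.4930, (cx,cy)=(0.2823,-0.9593)
solve A·x = −loads:
  F[0-1] = -490.1988 N (compression)
  F[0-2] = +2958.9070 N (tension)
  F[1-2] = -1307.2070 N (compression)
  F[1-3] = -2531.1307 N (compression)
  F[2-3] = +2455.5732 N (tension)
  F[2-4] = +1871.5322 N (tension)
  F[3-4] = -2145.8824 N (compression)
  F[3-5] = -1373.9401 N (compression)
  F[4-5] = +2197.2146 N (tension)
  F[4-6] = +666.9723 N (tension)
  F[5-6] = -2362.8473 N (compression)
  Rx@0 = -2819.9500 N
  Ry@0 = +470.0913 N
  Ry@6 = +2266.7587 N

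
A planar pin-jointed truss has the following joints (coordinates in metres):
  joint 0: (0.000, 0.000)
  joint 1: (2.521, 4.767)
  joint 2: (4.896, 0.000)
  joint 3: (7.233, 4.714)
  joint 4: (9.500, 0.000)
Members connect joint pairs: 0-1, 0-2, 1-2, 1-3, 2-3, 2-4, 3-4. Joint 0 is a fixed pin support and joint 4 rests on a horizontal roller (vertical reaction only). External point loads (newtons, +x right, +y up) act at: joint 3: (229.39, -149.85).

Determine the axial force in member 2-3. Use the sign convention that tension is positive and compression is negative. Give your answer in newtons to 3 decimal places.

88.146

N=5 nodes, M=7 members, R=3 reactions → 2N=10, M+R=10
member 0 (0-1): L=5.3926, (cx,cy)=(0.4675,0.8840)
member 1 (0-2): L=4.8960, (cx,cy)=(1.0000,0.0000)
member 2 (1-2): L=5.3259, (cx,cy)=(0.4459,-0.8951)
member 3 (1-3): L=4.7123, (cx,cy)=(0.9999,-0.0112)
member 4 (2-3): L=5.2615, (cx,cy)=(0.4442,0.8959)
member 5 (2-4): L=4.6040, (cx,cy)=(1.0000,0.0000)
member 6 (3-4): L=5.2308, (cx,cy)=(0.4334,-0.9012)
solve A·x = −loads:
  F[0-1] = +88.3113 N (tension)
  F[0-2] = +188.1048 N (tension)
  F[1-2] = -88.2324 N (compression)
  F[1-3] = +80.6363 N (tension)
  F[2-3] = +88.1460 N (tension)
  F[2-4] = +109.6070 N (tension)
  F[3-4] = -252.9027 N (compression)
  Rx@0 = -229.3900 N
  Ry@0 = -78.0668 N
  Ry@4 = +227.9168 N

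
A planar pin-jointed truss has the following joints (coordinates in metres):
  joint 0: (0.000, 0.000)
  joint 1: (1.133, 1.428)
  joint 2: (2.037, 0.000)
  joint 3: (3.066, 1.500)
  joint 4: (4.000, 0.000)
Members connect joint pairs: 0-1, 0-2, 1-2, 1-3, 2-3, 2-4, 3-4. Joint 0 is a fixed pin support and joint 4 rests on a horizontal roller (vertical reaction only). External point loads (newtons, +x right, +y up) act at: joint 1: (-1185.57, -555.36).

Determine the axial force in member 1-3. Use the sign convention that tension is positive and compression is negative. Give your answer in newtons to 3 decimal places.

357.404

N=5 nodes, M=7 members, R=3 reactions → 2N=10, M+R=10
member 0 (0-1): L=1.8229, (cx,cy)=(0.6215,0.7834)
member 1 (0-2): L=2.0370, (cx,cy)=(1.0000,0.0000)
member 2 (1-2): L=1.6901, (cx,cy)=(0.5349,-0.8449)
member 3 (1-3): L=1.9343, (cx,cy)=(0.9993,0.0372)
member 4 (2-3): L=1.8190, (cx,cy)=(0.5657,0.8246)
member 5 (2-4): L=1.9630, (cx,cy)=(1.0000,0.0000)
member 6 (3-4): L=1.7670, (cx,cy)=(0.5286,-0.8489)
solve A·x = −loads:
  F[0-1] = -1048.4119 N (compression)
  F[0-2] = -533.9341 N (compression)
  F[1-2] = +330.4976 N (tension)
  F[1-3] = +357.4042 N (tension)
  F[2-3] = -338.6365 N (compression)
  F[2-4] = -165.5937 N (compression)
  F[3-4] = +313.2839 N (tension)
  Rx@0 = +1185.5700 N
  Ry@0 = +821.3028 N
  Ry@4 = -265.9428 N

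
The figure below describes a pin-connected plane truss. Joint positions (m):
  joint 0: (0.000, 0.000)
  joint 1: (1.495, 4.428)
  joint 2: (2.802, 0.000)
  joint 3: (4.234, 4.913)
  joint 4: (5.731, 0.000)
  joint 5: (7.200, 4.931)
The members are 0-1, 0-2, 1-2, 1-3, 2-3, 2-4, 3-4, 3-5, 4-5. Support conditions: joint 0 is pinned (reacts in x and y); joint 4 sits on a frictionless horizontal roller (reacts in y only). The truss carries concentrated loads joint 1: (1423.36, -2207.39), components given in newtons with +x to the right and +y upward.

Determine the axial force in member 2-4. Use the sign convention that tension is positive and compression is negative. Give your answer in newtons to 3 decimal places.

N=6 nodes, M=9 members, R=3 reactions → 2N=12, M+R=12
member 0 (0-1): L=4.6736, (cx,cy)=(0.3199,0.9475)
member 1 (0-2): L=2.8020, (cx,cy)=(1.0000,0.0000)
member 2 (1-2): L=4.6169, (cx,cy)=(0.2831,-0.9591)
member 3 (1-3): L=2.7816, (cx,cy)=(0.9847,0.1744)
member 4 (2-3): L=5.1174, (cx,cy)=(0.2798,0.9601)
member 5 (2-4): L=2.9290, (cx,cy)=(1.0000,0.0000)
member 6 (3-4): L=5.1360, (cx,cy)=(0.2915,-0.9566)
member 7 (3-5): L=2.9661, (cx,cy)=(1.0000,0.0061)
member 8 (4-5): L=5.1452, (cx,cy)=(0.2855,0.9584)
solve A·x = −loads:
  F[0-1] = -561.3143 N (compression)
  F[0-2] = +1602.9156 N (tension)
  F[1-2] = -1941.4991 N (compression)
  F[1-3] = -1069.6769 N (compression)
  F[2-3] = +1939.5623 N (tension)
  F[2-4] = +510.5489 N (tension)
  F[3-4] = -1751.6255 N (compression)
  F[3-5] = +0.0000 N (tension)
  F[4-5] = +0.0000 N (tension)
  Rx@0 = -1423.3600 N
  Ry@0 = +531.8210 N
  Ry@4 = +1675.5690 N

510.549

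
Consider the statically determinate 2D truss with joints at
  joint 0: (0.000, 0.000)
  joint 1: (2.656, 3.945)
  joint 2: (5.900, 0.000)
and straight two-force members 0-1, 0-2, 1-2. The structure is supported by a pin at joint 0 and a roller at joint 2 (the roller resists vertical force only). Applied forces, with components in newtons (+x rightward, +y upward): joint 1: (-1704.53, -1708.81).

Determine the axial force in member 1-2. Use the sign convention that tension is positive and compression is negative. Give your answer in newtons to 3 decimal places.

479.639

N=3 nodes, M=3 members, R=3 reactions → 2N=6, M+R=6
member 0 (0-1): L=4.7558, (cx,cy)=(0.5585,0.8295)
member 1 (0-2): L=5.9000, (cx,cy)=(1.0000,0.0000)
member 2 (1-2): L=5.1075, (cx,cy)=(0.6351,-0.7724)
solve A·x = −loads:
  F[0-1] = -2506.6106 N (compression)
  F[0-2] = -304.6398 N (compression)
  F[1-2] = +479.6386 N (tension)
  Rx@0 = +1704.5300 N
  Ry@0 = +2079.2797 N
  Ry@2 = -370.4697 N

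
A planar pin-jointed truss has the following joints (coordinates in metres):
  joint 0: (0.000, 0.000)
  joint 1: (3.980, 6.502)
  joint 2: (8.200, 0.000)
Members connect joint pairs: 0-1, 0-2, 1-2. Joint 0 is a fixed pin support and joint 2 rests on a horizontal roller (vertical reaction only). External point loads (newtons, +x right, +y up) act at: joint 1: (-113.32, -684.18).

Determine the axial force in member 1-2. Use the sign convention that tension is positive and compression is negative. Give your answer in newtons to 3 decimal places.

N=3 nodes, M=3 members, R=3 reactions → 2N=6, M+R=6
member 0 (0-1): L=7.6234, (cx,cy)=(0.5221,0.8529)
member 1 (0-2): L=8.2000, (cx,cy)=(1.0000,0.0000)
member 2 (1-2): L=7.7514, (cx,cy)=(0.5444,-0.8388)
solve A·x = −loads:
  F[0-1] = -518.1819 N (compression)
  F[0-2] = +157.2103 N (tension)
  F[1-2] = -288.7683 N (compression)
  Rx@0 = +113.3200 N
  Ry@0 = +441.9569 N
  Ry@2 = +242.2231 N

-288.768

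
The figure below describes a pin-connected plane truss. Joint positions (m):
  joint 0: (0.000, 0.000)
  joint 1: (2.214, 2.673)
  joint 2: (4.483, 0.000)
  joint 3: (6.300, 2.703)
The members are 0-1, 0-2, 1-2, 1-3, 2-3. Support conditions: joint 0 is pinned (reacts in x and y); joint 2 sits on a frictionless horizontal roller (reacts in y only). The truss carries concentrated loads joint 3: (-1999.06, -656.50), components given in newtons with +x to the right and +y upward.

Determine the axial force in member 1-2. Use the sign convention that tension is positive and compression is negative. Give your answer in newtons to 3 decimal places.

N=4 nodes, M=5 members, R=3 reactions → 2N=8, M+R=8
member 0 (0-1): L=3.4708, (cx,cy)=(0.6379,0.7701)
member 1 (0-2): L=4.4830, (cx,cy)=(1.0000,0.0000)
member 2 (1-2): L=3.5062, (cx,cy)=(0.6471,-0.7624)
member 3 (1-3): L=4.0861, (cx,cy)=(1.0000,0.0073)
member 4 (2-3): L=3.2569, (cx,cy)=(0.5579,0.8299)
solve A·x = −loads:
  F[0-1] = -1219.5810 N (compression)
  F[0-2] = -1221.1063 N (compression)
  F[1-2] = +1216.9220 N (tension)
  F[1-3] = -1565.5188 N (compression)
  F[2-3] = -777.1920 N (compression)
  Rx@0 = +1999.0600 N
  Ry@0 = +939.2368 N
  Ry@2 = -282.7368 N

1216.922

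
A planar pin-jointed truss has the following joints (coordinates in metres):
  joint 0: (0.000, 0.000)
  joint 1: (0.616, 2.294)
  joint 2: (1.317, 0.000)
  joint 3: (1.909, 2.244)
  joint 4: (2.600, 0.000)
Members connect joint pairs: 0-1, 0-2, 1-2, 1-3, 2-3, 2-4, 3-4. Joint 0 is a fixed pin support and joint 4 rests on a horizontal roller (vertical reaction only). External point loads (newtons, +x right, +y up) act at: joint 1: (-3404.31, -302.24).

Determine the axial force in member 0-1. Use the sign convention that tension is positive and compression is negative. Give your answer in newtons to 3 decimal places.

N=5 nodes, M=7 members, R=3 reactions → 2N=10, M+R=10
member 0 (0-1): L=2.3753, (cx,cy)=(0.2593,0.9658)
member 1 (0-2): L=1.3170, (cx,cy)=(1.0000,0.0000)
member 2 (1-2): L=2.3987, (cx,cy)=(0.2922,-0.9563)
member 3 (1-3): L=1.2940, (cx,cy)=(0.9993,-0.0386)
member 4 (2-3): L=2.3208, (cx,cy)=(0.2551,0.9669)
member 5 (2-4): L=1.2830, (cx,cy)=(1.0000,0.0000)
member 6 (3-4): L=2.3480, (cx,cy)=(0.2943,-0.9557)
solve A·x = −loads:
  F[0-1] = -3348.8582 N (compression)
  F[0-2] = -2535.8195 N (compression)
  F[1-2] = +2998.7820 N (tension)
  F[1-3] = +1660.6965 N (tension)
  F[2-3] = -2965.9912 N (compression)
  F[2-4] = -902.8701 N (compression)
  F[3-4] = +3067.9049 N (tension)
  Rx@0 = +3404.3100 N
  Ry@0 = +3234.2813 N
  Ry@4 = -2932.0413 N

-3348.858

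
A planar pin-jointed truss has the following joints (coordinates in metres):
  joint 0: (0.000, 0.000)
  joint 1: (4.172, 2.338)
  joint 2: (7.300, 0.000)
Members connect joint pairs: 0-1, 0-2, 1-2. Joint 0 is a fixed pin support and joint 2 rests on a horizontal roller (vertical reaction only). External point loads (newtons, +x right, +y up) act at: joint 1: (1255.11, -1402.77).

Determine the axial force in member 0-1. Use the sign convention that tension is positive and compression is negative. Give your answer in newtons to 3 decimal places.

-407.262

N=3 nodes, M=3 members, R=3 reactions → 2N=6, M+R=6
member 0 (0-1): L=4.7824, (cx,cy)=(0.8724,0.4889)
member 1 (0-2): L=7.3000, (cx,cy)=(1.0000,0.0000)
member 2 (1-2): L=3.9052, (cx,cy)=(0.8010,-0.5987)
solve A·x = −loads:
  F[0-1] = -407.2616 N (compression)
  F[0-2] = +1610.3872 N (tension)
  F[1-2] = -2010.5155 N (compression)
  Rx@0 = -1255.1100 N
  Ry@0 = +199.0983 N
  Ry@2 = +1203.6717 N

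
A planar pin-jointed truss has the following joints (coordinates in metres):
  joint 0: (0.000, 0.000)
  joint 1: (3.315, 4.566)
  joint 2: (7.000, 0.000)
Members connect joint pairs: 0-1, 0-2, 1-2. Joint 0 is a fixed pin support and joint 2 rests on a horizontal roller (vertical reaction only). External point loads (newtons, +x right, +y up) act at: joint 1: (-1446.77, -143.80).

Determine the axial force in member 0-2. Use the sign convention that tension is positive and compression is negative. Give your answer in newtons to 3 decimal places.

-706.661

N=3 nodes, M=3 members, R=3 reactions → 2N=6, M+R=6
member 0 (0-1): L=5.6425, (cx,cy)=(0.5875,0.8092)
member 1 (0-2): L=7.0000, (cx,cy)=(1.0000,0.0000)
member 2 (1-2): L=5.8675, (cx,cy)=(0.6280,-0.7782)
solve A·x = −loads:
  F[0-1] = -1259.7434 N (compression)
  F[0-2] = -706.6612 N (compression)
  F[1-2] = +1125.1929 N (tension)
  Rx@0 = +1446.7700 N
  Ry@0 = +1019.4078 N
  Ry@2 = -875.6078 N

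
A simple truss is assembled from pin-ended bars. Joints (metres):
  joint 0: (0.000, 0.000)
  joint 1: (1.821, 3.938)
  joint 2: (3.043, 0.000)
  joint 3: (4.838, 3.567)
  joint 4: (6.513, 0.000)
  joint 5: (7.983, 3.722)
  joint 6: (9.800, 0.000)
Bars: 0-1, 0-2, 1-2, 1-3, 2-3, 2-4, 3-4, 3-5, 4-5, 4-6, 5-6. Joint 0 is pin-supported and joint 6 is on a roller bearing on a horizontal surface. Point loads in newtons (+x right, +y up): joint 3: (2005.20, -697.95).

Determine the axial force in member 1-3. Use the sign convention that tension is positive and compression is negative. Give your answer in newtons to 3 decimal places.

304.721

N=7 nodes, M=11 members, R=3 reactions → 2N=14, M+R=14
member 0 (0-1): L=4.3387, (cx,cy)=(0.4197,0.9077)
member 1 (0-2): L=3.0430, (cx,cy)=(1.0000,0.0000)
member 2 (1-2): L=4.1232, (cx,cy)=(0.2964,-0.9551)
member 3 (1-3): L=3.0397, (cx,cy)=(0.9925,-0.1221)
member 4 (2-3): L=3.9932, (cx,cy)=(0.4495,0.8933)
member 5 (2-4): L=3.4700, (cx,cy)=(1.0000,0.0000)
member 6 (3-4): L=3.9407, (cx,cy)=(0.4251,-0.9052)
member 7 (3-5): L=3.1488, (cx,cy)=(0.9988,0.0492)
member 8 (4-5): L=4.0018, (cx,cy)=(0.3673,0.9301)
member 9 (4-6): L=3.2870, (cx,cy)=(1.0000,0.0000)
member 10 (5-6): L=4.1418, (cx,cy)=(0.4387,-0.8986)
solve A·x = −loads:
  F[0-1] = +414.7623 N (tension)
  F[0-2] = +1831.1177 N (tension)
  F[1-2] = -433.1107 N (compression)
  F[1-3] = +304.7209 N (tension)
  F[2-3] = +463.0756 N (tension)
  F[2-4] = +1494.5974 N (tension)
  F[3-4] = -1239.6609 N (compression)
  F[3-5] = -968.8522 N (compression)
  F[4-5] = +1206.4483 N (tension)
  F[4-6] = +524.5044 N (tension)
  F[5-6] = -1195.6021 N (compression)
  Rx@0 = -2005.2000 N
  Ry@0 = -376.4613 N
  Ry@6 = +1074.4113 N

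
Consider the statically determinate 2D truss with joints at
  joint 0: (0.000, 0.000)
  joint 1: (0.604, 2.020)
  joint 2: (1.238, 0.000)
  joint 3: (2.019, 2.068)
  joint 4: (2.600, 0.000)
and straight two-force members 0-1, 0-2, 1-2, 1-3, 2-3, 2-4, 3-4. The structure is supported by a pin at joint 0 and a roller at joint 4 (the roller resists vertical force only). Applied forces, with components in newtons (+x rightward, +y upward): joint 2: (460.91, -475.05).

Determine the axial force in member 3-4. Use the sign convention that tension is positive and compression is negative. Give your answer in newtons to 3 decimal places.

-234.954

N=5 nodes, M=7 members, R=3 reactions → 2N=10, M+R=10
member 0 (0-1): L=2.1084, (cx,cy)=(0.2865,0.9581)
member 1 (0-2): L=1.2380, (cx,cy)=(1.0000,0.0000)
member 2 (1-2): L=2.1172, (cx,cy)=(0.2995,-0.9541)
member 3 (1-3): L=1.4158, (cx,cy)=(0.9994,0.0339)
member 4 (2-3): L=2.2106, (cx,cy)=(0.3533,0.9355)
member 5 (2-4): L=1.3620, (cx,cy)=(1.0000,0.0000)
member 6 (3-4): L=2.1481, (cx,cy)=(0.2705,-0.9627)
solve A·x = −loads:
  F[0-1] = -259.7396 N (compression)
  F[0-2] = +535.3195 N (tension)
  F[1-2] = +255.4570 N (tension)
  F[1-3] = -150.9950 N (compression)
  F[2-3] = +247.2623 N (tension)
  F[2-4] = +63.5495 N (tension)
  F[3-4] = -234.9544 N (compression)
  Rx@0 = -460.9100 N
  Ry@0 = +248.8531 N
  Ry@4 = +226.1969 N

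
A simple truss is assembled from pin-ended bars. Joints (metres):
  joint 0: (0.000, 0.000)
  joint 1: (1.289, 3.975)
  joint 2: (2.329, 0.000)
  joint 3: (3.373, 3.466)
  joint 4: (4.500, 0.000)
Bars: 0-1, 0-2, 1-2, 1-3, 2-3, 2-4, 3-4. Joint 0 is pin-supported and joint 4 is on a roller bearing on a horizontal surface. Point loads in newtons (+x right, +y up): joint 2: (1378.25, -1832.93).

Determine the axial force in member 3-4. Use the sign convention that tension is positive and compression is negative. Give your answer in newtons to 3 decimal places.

N=5 nodes, M=7 members, R=3 reactions → 2N=10, M+R=10
member 0 (0-1): L=4.1788, (cx,cy)=(0.3085,0.9512)
member 1 (0-2): L=2.3290, (cx,cy)=(1.0000,0.0000)
member 2 (1-2): L=4.1088, (cx,cy)=(0.2531,-0.9674)
member 3 (1-3): L=2.1453, (cx,cy)=(0.9714,-0.2373)
member 4 (2-3): L=3.6198, (cx,cy)=(0.2884,0.9575)
member 5 (2-4): L=2.1710, (cx,cy)=(1.0000,0.0000)
member 6 (3-4): L=3.6446, (cx,cy)=(0.3092,-0.9510)
solve A·x = −loads:
  F[0-1] = -929.6187 N (compression)
  F[0-2] = +1665.0037 N (tension)
  F[1-2] = +1053.7860 N (tension)
  F[1-3] = -569.7527 N (compression)
  F[2-3] = +849.5603 N (tension)
  F[2-4] = +308.4595 N (tension)
  F[3-4] = -997.5325 N (compression)
  Rx@0 = -1378.2500 N
  Ry@0 = +884.2869 N
  Ry@4 = +948.6431 N

-997.532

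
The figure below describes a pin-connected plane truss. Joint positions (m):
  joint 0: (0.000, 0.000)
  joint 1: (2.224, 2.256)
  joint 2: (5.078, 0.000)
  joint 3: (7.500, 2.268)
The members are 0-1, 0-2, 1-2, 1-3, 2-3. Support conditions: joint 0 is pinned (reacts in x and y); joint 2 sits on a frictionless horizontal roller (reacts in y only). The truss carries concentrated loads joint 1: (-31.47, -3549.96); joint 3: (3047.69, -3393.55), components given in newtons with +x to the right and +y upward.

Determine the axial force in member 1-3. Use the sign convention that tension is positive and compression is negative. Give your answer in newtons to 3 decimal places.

N=4 nodes, M=5 members, R=3 reactions → 2N=8, M+R=8
member 0 (0-1): L=3.1679, (cx,cy)=(0.7020,0.7121)
member 1 (0-2): L=5.0780, (cx,cy)=(1.0000,0.0000)
member 2 (1-2): L=3.6380, (cx,cy)=(0.7845,-0.6201)
member 3 (1-3): L=5.2760, (cx,cy)=(1.0000,0.0023)
member 4 (2-3): L=3.3181, (cx,cy)=(0.7299,0.6835)
solve A·x = −loads:
  F[0-1] = +1362.9493 N (tension)
  F[0-2] = +2059.3777 N (tension)
  F[1-2] = -7265.2374 N (compression)
  F[1-3] = +6687.9277 N (tension)
  F[2-3] = -4987.0691 N (compression)
  Rx@0 = -3016.2200 N
  Ry@0 = -970.6099 N
  Ry@2 = +7914.1199 N

6687.928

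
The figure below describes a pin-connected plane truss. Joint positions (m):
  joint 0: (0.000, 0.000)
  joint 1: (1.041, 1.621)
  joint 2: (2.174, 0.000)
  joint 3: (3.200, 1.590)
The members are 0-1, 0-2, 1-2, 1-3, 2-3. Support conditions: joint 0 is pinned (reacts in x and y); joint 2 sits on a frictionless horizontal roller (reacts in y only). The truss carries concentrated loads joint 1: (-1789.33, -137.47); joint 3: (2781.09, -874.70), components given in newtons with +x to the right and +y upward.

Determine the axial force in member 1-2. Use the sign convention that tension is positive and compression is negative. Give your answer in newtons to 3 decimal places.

N=4 nodes, M=5 members, R=3 reactions → 2N=8, M+R=8
member 0 (0-1): L=1.9265, (cx,cy)=(0.5404,0.8414)
member 1 (0-2): L=2.1740, (cx,cy)=(1.0000,0.0000)
member 2 (1-2): L=1.9777, (cx,cy)=(0.5729,-0.8196)
member 3 (1-3): L=2.1592, (cx,cy)=(0.9999,-0.0144)
member 4 (2-3): L=1.8923, (cx,cy)=(0.5422,0.8403)
solve A·x = −loads:
  F[0-1] = +1237.1687 N (tension)
  F[0-2] = +323.2385 N (tension)
  F[1-2] = -1495.8578 N (compression)
  F[1-3] = +3315.1481 N (tension)
  F[2-3] = -984.3550 N (compression)
  Rx@0 = -991.7600 N
  Ry@0 = -1040.9926 N
  Ry@2 = +2053.1626 N

-1495.858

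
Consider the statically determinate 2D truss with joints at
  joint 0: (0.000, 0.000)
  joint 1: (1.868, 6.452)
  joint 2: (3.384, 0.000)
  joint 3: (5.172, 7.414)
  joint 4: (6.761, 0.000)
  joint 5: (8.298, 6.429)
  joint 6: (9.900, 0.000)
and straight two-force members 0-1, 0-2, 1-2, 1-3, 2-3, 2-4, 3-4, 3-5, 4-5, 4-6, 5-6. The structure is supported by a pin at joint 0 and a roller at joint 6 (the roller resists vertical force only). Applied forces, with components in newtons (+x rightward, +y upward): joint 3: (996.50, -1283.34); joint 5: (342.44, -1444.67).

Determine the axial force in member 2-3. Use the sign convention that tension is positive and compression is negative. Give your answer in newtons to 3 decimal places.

N=7 nodes, M=11 members, R=3 reactions → 2N=14, M+R=14
member 0 (0-1): L=6.7170, (cx,cy)=(0.2781,0.9606)
member 1 (0-2): L=3.3840, (cx,cy)=(1.0000,0.0000)
member 2 (1-2): L=6.6277, (cx,cy)=(0.2287,-0.9735)
member 3 (1-3): L=3.4412, (cx,cy)=(0.9601,0.2796)
member 4 (2-3): L=7.6266, (cx,cy)=(0.2344,0.9721)
member 5 (2-4): L=3.3770, (cx,cy)=(1.0000,0.0000)
member 6 (3-4): L=7.5824, (cx,cy)=(0.2096,-0.9778)
member 7 (3-5): L=3.2775, (cx,cy)=(0.9538,-0.3005)
member 8 (4-5): L=6.6102, (cx,cy)=(0.2325,0.9726)
member 9 (4-6): L=3.1390, (cx,cy)=(1.0000,0.0000)
member 10 (5-6): L=6.6256, (cx,cy)=(0.2418,-0.9703)
solve A·x = −loads:
  F[0-1] = +126.9898 N (tension)
  F[0-2] = +1303.6239 N (tension)
  F[1-2] = -107.3925 N (compression)
  F[1-3] = +62.3672 N (tension)
  F[2-3] = +107.5426 N (tension)
  F[2-4] = +1253.8467 N (tension)
  F[3-4] = -1226.3487 N (compression)
  F[3-5] = -686.1253 N (compression)
  F[4-5] = +1232.9094 N (tension)
  F[4-6] = +710.1702 N (tension)
  F[5-6] = -2937.1392 N (compression)
  Rx@0 = -1338.9400 N
  Ry@0 = -121.9803 N
  Ry@6 = +2849.9903 N

107.543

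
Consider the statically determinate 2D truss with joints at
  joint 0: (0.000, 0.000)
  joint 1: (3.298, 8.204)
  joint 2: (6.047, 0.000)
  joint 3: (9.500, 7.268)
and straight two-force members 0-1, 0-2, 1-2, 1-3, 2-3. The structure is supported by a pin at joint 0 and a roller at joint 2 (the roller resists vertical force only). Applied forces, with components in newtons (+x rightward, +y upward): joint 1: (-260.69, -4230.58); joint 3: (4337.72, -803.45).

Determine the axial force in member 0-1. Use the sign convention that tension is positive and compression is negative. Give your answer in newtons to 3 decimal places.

N=4 nodes, M=5 members, R=3 reactions → 2N=8, M+R=8
member 0 (0-1): L=8.8421, (cx,cy)=(0.3730,0.9278)
member 1 (0-2): L=6.0470, (cx,cy)=(1.0000,0.0000)
member 2 (1-2): L=8.6523, (cx,cy)=(0.3177,-0.9482)
member 3 (1-3): L=6.2722, (cx,cy)=(0.9888,-0.1492)
member 4 (2-3): L=8.0466, (cx,cy)=(0.4291,0.9032)
solve A·x = −loads:
  F[0-1] = +3659.5397 N (tension)
  F[0-2] = +2712.0617 N (tension)
  F[1-2] = -8743.6847 N (compression)
  F[1-3] = +4453.5551 N (tension)
  F[2-3] = -153.7234 N (compression)
  Rx@0 = -4077.0300 N
  Ry@0 = -3395.4517 N
  Ry@2 = +8429.4817 N

3659.540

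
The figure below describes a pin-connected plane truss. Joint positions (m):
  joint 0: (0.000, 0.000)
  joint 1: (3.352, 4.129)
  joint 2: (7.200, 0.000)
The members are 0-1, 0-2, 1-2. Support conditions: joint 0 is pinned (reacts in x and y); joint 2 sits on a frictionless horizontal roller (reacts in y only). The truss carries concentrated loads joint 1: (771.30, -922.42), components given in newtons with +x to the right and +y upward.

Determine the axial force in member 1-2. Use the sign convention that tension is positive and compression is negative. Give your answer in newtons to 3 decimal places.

-1191.638

N=3 nodes, M=3 members, R=3 reactions → 2N=6, M+R=6
member 0 (0-1): L=5.3183, (cx,cy)=(0.6303,0.7764)
member 1 (0-2): L=7.2000, (cx,cy)=(1.0000,0.0000)
member 2 (1-2): L=5.6441, (cx,cy)=(0.6818,-0.7316)
solve A·x = −loads:
  F[0-1] = -65.2562 N (compression)
  F[0-2] = +812.4293 N (tension)
  F[1-2] = -1191.6381 N (compression)
  Rx@0 = -771.3000 N
  Ry@0 = +50.6631 N
  Ry@2 = +871.7569 N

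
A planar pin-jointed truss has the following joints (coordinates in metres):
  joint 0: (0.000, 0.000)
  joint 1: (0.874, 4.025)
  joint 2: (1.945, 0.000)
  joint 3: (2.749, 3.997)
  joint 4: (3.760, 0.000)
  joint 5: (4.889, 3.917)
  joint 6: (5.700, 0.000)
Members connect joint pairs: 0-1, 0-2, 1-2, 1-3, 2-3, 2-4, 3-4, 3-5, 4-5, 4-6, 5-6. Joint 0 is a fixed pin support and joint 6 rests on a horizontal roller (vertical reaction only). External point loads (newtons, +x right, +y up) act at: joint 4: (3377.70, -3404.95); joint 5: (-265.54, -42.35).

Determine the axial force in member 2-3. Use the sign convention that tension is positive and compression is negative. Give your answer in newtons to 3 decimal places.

-1384.326

N=7 nodes, M=11 members, R=3 reactions → 2N=14, M+R=14
member 0 (0-1): L=4.1188, (cx,cy)=(0.2122,0.9772)
member 1 (0-2): L=1.9450, (cx,cy)=(1.0000,0.0000)
member 2 (1-2): L=4.1651, (cx,cy)=(0.2571,-0.9664)
member 3 (1-3): L=1.8752, (cx,cy)=(0.9999,-0.0149)
member 4 (2-3): L=4.0771, (cx,cy)=(0.1972,0.9804)
member 5 (2-4): L=1.8150, (cx,cy)=(1.0000,0.0000)
member 6 (3-4): L=4.1229, (cx,cy)=(0.2452,-0.9695)
member 7 (3-5): L=2.1415, (cx,cy)=(0.9993,-0.0374)
member 8 (4-5): L=4.0765, (cx,cy)=(0.2770,0.9609)
member 9 (4-6): L=1.9400, (cx,cy)=(1.0000,0.0000)
member 10 (5-6): L=4.0001, (cx,cy)=(0.2027,-0.9792)
solve A·x = −loads:
  F[0-1] = -1378.7799 N (compression)
  F[0-2] = +3404.7341 N (tension)
  F[1-2] = +1404.3651 N (tension)
  F[1-3] = -653.7648 N (compression)
  F[2-3] = -1384.3262 N (compression)
  F[2-4] = +4038.8423 N (tension)
  F[3-4] = +1439.1556 N (tension)
  F[3-5] = -1280.4815 N (compression)
  F[4-5] = +2091.5504 N (tension)
  F[4-6] = +434.7804 N (tension)
  F[5-6] = -2144.4570 N (compression)
  Rx@0 = -3112.1600 N
  Ry@0 = +1347.3805 N
  Ry@6 = +2099.9195 N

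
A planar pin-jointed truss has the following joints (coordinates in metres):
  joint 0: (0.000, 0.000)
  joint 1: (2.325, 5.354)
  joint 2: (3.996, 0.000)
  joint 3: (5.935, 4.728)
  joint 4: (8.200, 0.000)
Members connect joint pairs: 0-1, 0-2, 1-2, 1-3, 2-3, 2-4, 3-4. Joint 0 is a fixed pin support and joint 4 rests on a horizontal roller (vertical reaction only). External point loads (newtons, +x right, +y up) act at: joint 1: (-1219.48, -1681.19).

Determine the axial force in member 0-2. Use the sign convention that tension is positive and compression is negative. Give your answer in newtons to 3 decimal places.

N=5 nodes, M=7 members, R=3 reactions → 2N=10, M+R=10
member 0 (0-1): L=5.8370, (cx,cy)=(0.3983,0.9172)
member 1 (0-2): L=3.9960, (cx,cy)=(1.0000,0.0000)
member 2 (1-2): L=5.6087, (cx,cy)=(0.2979,-0.9546)
member 3 (1-3): L=3.6639, (cx,cy)=(0.9853,-0.1709)
member 4 (2-3): L=5.1102, (cx,cy)=(0.3794,0.9252)
member 5 (2-4): L=4.2040, (cx,cy)=(1.0000,0.0000)
member 6 (3-4): L=5.2425, (cx,cy)=(0.4320,-0.9019)
solve A·x = −loads:
  F[0-1] = -2181.2471 N (compression)
  F[0-2] = -350.6481 N (compression)
  F[1-2] = +286.5659 N (tension)
  F[1-3] = +269.2304 N (tension)
  F[2-3] = -295.6632 N (compression)
  F[2-4] = -153.0850 N (compression)
  F[3-4] = +354.3286 N (tension)
  Rx@0 = +1219.4800 N
  Ry@0 = +2000.7423 N
  Ry@4 = -319.5523 N

-350.648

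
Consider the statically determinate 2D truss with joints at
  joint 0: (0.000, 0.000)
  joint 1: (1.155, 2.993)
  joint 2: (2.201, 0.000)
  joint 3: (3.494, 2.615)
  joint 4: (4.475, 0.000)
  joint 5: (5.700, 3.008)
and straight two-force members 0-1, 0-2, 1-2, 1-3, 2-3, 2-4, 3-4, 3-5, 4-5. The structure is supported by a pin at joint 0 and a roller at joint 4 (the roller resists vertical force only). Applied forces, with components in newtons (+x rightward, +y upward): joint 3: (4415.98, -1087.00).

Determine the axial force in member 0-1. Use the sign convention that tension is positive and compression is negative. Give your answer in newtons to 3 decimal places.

N=6 nodes, M=9 members, R=3 reactions → 2N=12, M+R=12
member 0 (0-1): L=3.2081, (cx,cy)=(0.3600,0.9329)
member 1 (0-2): L=2.2010, (cx,cy)=(1.0000,0.0000)
member 2 (1-2): L=3.1705, (cx,cy)=(0.3299,-0.9440)
member 3 (1-3): L=2.3693, (cx,cy)=(0.9872,-0.1595)
member 4 (2-3): L=2.9172, (cx,cy)=(0.4432,0.8964)
member 5 (2-4): L=2.2740, (cx,cy)=(1.0000,0.0000)
member 6 (3-4): L=2.7930, (cx,cy)=(0.3512,-0.9363)
member 7 (3-5): L=2.2407, (cx,cy)=(0.9845,0.1754)
member 8 (4-5): L=3.2479, (cx,cy)=(0.3772,0.9261)
solve A·x = −loads:
  F[0-1] = +2510.5720 N (tension)
  F[0-2] = +3512.1158 N (tension)
  F[1-2] = -2793.6561 N (compression)
  F[1-3] = +1849.2180 N (tension)
  F[2-3] = +2942.0147 N (tension)
  F[2-4] = +1286.4498 N (tension)
  F[3-4] = -3662.5827 N (compression)
  F[3-5] = -0.0000 N (compression)
  F[4-5] = +0.0000 N (tension)
  Rx@0 = -4415.9800 N
  Ry@0 = -2342.2214 N
  Ry@4 = +3429.2214 N

2510.572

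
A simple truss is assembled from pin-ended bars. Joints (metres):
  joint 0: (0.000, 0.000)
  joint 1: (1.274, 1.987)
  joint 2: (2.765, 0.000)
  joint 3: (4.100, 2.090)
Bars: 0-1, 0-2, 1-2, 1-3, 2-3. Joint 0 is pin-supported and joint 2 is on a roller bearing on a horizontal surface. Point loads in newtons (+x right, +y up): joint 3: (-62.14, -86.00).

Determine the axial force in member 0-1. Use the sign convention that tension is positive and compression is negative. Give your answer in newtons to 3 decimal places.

N=4 nodes, M=5 members, R=3 reactions → 2N=8, M+R=8
member 0 (0-1): L=2.3603, (cx,cy)=(0.5398,0.8418)
member 1 (0-2): L=2.7650, (cx,cy)=(1.0000,0.0000)
member 2 (1-2): L=2.4842, (cx,cy)=(0.6002,-0.7999)
member 3 (1-3): L=2.8279, (cx,cy)=(0.9993,0.0364)
member 4 (2-3): L=2.4800, (cx,cy)=(0.5383,0.8427)
solve A·x = −loads:
  F[0-1] = -6.4712 N (compression)
  F[0-2] = -58.6472 N (compression)
  F[1-2] = +6.4745 N (tension)
  F[1-3] = -7.3837 N (compression)
  F[2-3] = -101.7281 N (compression)
  Rx@0 = +62.1400 N
  Ry@0 = +5.4476 N
  Ry@2 = +80.5524 N

-6.471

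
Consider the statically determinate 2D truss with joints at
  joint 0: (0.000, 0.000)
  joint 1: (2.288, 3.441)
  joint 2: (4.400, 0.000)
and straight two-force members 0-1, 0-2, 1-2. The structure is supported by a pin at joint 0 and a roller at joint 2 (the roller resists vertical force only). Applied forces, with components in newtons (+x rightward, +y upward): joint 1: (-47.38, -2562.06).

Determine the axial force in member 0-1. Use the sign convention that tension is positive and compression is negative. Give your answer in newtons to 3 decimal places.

N=3 nodes, M=3 members, R=3 reactions → 2N=6, M+R=6
member 0 (0-1): L=4.1322, (cx,cy)=(0.5537,0.8327)
member 1 (0-2): L=4.4000, (cx,cy)=(1.0000,0.0000)
member 2 (1-2): L=4.0375, (cx,cy)=(0.5231,-0.8523)
solve A·x = −loads:
  F[0-1] = -1521.3305 N (compression)
  F[0-2] = +794.9724 N (tension)
  F[1-2] = -1519.7271 N (compression)
  Rx@0 = +47.3800 N
  Ry@0 = +1266.8421 N
  Ry@2 = +1295.2179 N

-1521.331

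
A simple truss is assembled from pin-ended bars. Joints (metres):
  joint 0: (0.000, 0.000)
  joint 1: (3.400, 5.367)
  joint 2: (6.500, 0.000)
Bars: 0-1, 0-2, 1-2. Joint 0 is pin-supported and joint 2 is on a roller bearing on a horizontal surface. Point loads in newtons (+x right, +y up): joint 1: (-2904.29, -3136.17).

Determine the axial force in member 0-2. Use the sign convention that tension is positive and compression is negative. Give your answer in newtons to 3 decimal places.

N=3 nodes, M=3 members, R=3 reactions → 2N=6, M+R=6
member 0 (0-1): L=6.3533, (cx,cy)=(0.5352,0.8448)
member 1 (0-2): L=6.5000, (cx,cy)=(1.0000,0.0000)
member 2 (1-2): L=6.1980, (cx,cy)=(0.5002,-0.8659)
solve A·x = −loads:
  F[0-1] = -4609.3383 N (compression)
  F[0-2] = -437.5879 N (compression)
  F[1-2] = +874.8877 N (tension)
  Rx@0 = +2904.2900 N
  Ry@0 = +3893.7618 N
  Ry@2 = -757.5918 N

-437.588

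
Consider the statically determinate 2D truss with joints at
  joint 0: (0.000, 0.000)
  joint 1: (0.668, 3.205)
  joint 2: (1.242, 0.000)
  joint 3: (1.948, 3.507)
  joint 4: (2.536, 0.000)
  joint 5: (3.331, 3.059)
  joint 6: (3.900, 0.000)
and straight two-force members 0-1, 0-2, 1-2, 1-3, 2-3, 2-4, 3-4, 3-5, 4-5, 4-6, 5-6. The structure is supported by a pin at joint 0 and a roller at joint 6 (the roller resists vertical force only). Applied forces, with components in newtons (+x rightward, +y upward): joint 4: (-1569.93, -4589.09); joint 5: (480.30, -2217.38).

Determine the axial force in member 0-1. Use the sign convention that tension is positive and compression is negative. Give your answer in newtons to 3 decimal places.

N=7 nodes, M=11 members, R=3 reactions → 2N=14, M+R=14
member 0 (0-1): L=3.2739, (cx,cy)=(0.2040,0.9790)
member 1 (0-2): L=1.2420, (cx,cy)=(1.0000,0.0000)
member 2 (1-2): L=3.2560, (cx,cy)=(0.1763,-0.9843)
member 3 (1-3): L=1.3151, (cx,cy)=(0.9733,0.2296)
member 4 (2-3): L=3.5774, (cx,cy)=(0.1974,0.9803)
member 5 (2-4): L=1.2940, (cx,cy)=(1.0000,0.0000)
member 6 (3-4): L=3.5560, (cx,cy)=(0.1654,-0.9862)
member 7 (3-5): L=1.4538, (cx,cy)=(0.9513,-0.3082)
member 8 (4-5): L=3.1606, (cx,cy)=(0.2515,0.9678)
member 9 (4-6): L=1.3640, (cx,cy)=(1.0000,0.0000)
member 10 (5-6): L=3.1115, (cx,cy)=(0.1829,-0.9831)
solve A·x = −loads:
  F[0-1] = -1585.1343 N (compression)
  F[0-2] = -766.1998 N (compression)
  F[1-2] = +1438.1834 N (tension)
  F[1-3] = -592.8093 N (compression)
  F[2-3] = -1444.0598 N (compression)
  F[2-4] = -227.6735 N (compression)
  F[3-4] = +1963.1865 N (tension)
  F[3-5] = -1247.2854 N (compression)
  F[4-5] = +2741.0576 N (tension)
  F[4-6] = +977.4157 N (tension)
  F[5-6] = -5344.8136 N (compression)
  Rx@0 = +1089.6300 N
  Ry@0 = +1551.7873 N
  Ry@6 = +5254.6827 N

-1585.134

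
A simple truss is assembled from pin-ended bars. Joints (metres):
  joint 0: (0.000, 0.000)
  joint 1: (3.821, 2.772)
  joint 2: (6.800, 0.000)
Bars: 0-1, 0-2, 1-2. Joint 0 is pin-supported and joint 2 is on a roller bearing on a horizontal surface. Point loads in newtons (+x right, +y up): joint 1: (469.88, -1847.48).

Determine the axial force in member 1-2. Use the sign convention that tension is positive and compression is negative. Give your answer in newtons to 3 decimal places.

-1805.109

N=3 nodes, M=3 members, R=3 reactions → 2N=6, M+R=6
member 0 (0-1): L=4.7206, (cx,cy)=(0.8094,0.5872)
member 1 (0-2): L=6.8000, (cx,cy)=(1.0000,0.0000)
member 2 (1-2): L=4.0692, (cx,cy)=(0.7321,-0.6812)
solve A·x = −loads:
  F[0-1] = -1052.1105 N (compression)
  F[0-2] = +1321.4917 N (tension)
  F[1-2] = -1805.1090 N (compression)
  Rx@0 = -469.8800 N
  Ry@0 = +617.8141 N
  Ry@2 = +1229.6659 N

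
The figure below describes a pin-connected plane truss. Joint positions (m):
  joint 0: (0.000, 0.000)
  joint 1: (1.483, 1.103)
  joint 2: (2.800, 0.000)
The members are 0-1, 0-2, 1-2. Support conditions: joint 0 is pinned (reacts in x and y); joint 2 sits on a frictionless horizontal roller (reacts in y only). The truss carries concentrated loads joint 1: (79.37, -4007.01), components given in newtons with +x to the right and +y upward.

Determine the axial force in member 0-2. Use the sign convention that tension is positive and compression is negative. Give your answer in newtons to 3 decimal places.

2571.374

N=3 nodes, M=3 members, R=3 reactions → 2N=6, M+R=6
member 0 (0-1): L=1.8482, (cx,cy)=(0.8024,0.5968)
member 1 (0-2): L=2.8000, (cx,cy)=(1.0000,0.0000)
member 2 (1-2): L=1.7179, (cx,cy)=(0.7666,-0.6421)
solve A·x = −loads:
  F[0-1] = -3105.7041 N (compression)
  F[0-2] = +2571.3742 N (tension)
  F[1-2] = -3354.0639 N (compression)
  Rx@0 = -79.3700 N
  Ry@0 = +1853.4597 N
  Ry@2 = +2153.5503 N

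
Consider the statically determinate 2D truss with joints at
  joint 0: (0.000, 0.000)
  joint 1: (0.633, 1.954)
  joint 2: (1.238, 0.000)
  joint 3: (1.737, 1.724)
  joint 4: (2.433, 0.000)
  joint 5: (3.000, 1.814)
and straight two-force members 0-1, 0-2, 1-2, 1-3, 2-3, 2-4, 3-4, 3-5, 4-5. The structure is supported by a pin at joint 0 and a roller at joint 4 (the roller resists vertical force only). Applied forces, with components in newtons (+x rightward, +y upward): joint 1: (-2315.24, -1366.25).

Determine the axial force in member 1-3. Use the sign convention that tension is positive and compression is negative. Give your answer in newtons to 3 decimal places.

1004.303

N=6 nodes, M=9 members, R=3 reactions → 2N=12, M+R=12
member 0 (0-1): L=2.0540, (cx,cy)=(0.3082,0.9513)
member 1 (0-2): L=1.2380, (cx,cy)=(1.0000,0.0000)
member 2 (1-2): L=2.0455, (cx,cy)=(0.2958,-0.9553)
member 3 (1-3): L=1.1277, (cx,cy)=(0.9790,-0.2040)
member 4 (2-3): L=1.7948, (cx,cy)=(0.2780,0.9606)
member 5 (2-4): L=1.1950, (cx,cy)=(1.0000,0.0000)
member 6 (3-4): L=1.8592, (cx,cy)=(0.3744,-0.9273)
member 7 (3-5): L=1.2662, (cx,cy)=(0.9975,0.0711)
member 8 (4-5): L=1.9005, (cx,cy)=(0.2983,0.9545)
solve A·x = −loads:
  F[0-1] = -3017.0627 N (compression)
  F[0-2] = -1385.4319 N (compression)
  F[1-2] = +1359.9773 N (tension)
  F[1-3] = +1004.3032 N (tension)
  F[2-3] = -1352.4559 N (compression)
  F[2-4] = -607.1685 N (compression)
  F[3-4] = +1621.8999 N (tension)
  F[3-5] = +0.0000 N (tension)
  F[4-5] = -0.0000 N (compression)
  Rx@0 = +2315.2400 N
  Ry@0 = +2870.2133 N
  Ry@4 = -1503.9633 N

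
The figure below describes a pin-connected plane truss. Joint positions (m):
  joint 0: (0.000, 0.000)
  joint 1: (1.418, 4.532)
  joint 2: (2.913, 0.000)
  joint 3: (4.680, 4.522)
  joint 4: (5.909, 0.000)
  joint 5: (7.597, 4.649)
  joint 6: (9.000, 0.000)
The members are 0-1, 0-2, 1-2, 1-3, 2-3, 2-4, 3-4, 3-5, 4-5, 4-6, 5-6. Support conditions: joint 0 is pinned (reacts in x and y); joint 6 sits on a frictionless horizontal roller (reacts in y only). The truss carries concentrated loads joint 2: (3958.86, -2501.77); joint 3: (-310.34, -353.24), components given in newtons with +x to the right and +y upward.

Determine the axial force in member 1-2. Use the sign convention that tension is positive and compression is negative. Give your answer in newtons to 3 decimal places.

N=7 nodes, M=11 members, R=3 reactions → 2N=14, M+R=14
member 0 (0-1): L=4.7487, (cx,cy)=(0.2986,0.9544)
member 1 (0-2): L=2.9130, (cx,cy)=(1.0000,0.0000)
member 2 (1-2): L=4.7722, (cx,cy)=(0.3133,-0.9497)
member 3 (1-3): L=3.2620, (cx,cy)=(1.0000,-0.0031)
member 4 (2-3): L=4.8550, (cx,cy)=(0.3640,0.9314)
member 5 (2-4): L=2.9960, (cx,cy)=(1.0000,0.0000)
member 6 (3-4): L=4.6860, (cx,cy)=(0.2623,-0.9650)
member 7 (3-5): L=2.9198, (cx,cy)=(0.9991,0.0435)
member 8 (4-5): L=4.9460, (cx,cy)=(0.3413,0.9400)
member 9 (4-6): L=3.0910, (cx,cy)=(1.0000,0.0000)
member 10 (5-6): L=4.8561, (cx,cy)=(0.2889,-0.9574)
solve A·x = −loads:
  F[0-1] = -2113.9639 N (compression)
  F[0-2] = +4279.7723 N (tension)
  F[1-2] = +2128.6419 N (tension)
  F[1-3] = -1298.1015 N (compression)
  F[2-3] = +515.6411 N (tension)
  F[2-4] = +800.0844 N (tension)
  F[3-4] = -893.4019 N (compression)
  F[3-5] = -566.3091 N (compression)
  F[4-5] = +917.1982 N (tension)
  F[4-6] = +252.7439 N (tension)
  F[5-6] = -874.8020 N (compression)
  Rx@0 = -3648.5200 N
  Ry@0 = +2017.5143 N
  Ry@6 = +837.4957 N

2128.642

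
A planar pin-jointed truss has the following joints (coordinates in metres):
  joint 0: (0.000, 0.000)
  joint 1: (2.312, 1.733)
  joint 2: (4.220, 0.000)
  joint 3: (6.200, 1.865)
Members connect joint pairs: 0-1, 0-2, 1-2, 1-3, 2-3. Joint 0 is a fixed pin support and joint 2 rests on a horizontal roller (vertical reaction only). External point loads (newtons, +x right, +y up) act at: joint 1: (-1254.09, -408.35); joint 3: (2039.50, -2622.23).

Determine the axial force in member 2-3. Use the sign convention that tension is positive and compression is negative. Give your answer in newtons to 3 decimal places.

N=4 nodes, M=5 members, R=3 reactions → 2N=8, M+R=8
member 0 (0-1): L=2.8894, (cx,cy)=(0.8002,0.5998)
member 1 (0-2): L=4.2200, (cx,cy)=(1.0000,0.0000)
member 2 (1-2): L=2.5775, (cx,cy)=(0.7402,-0.6723)
member 3 (1-3): L=3.8902, (cx,cy)=(0.9994,0.0339)
member 4 (2-3): L=2.7200, (cx,cy)=(0.7279,0.6857)
solve A·x = −loads:
  F[0-1] = +2387.6166 N (tension)
  F[0-2] = -1125.0798 N (compression)
  F[1-2] = -2484.6039 N (compression)
  F[1-3] = +5006.6621 N (tension)
  F[2-3] = -4072.2029 N (compression)
  Rx@0 = -785.4100 N
  Ry@0 = -1432.0410 N
  Ry@2 = +4462.6210 N

-4072.203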